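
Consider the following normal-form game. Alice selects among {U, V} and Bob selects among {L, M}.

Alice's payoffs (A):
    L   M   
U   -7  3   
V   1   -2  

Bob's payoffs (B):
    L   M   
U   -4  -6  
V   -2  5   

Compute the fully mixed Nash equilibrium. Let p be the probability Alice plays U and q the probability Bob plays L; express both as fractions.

p = 7/9, q = 5/13

Each player's mixing probability is pinned down by making the *other* player indifferent.
Bob indifferent between L and M: p·(-4) + (1−p)·(-2) = p·(-6) + (1−p)·5 ⟹ (-2) + (-2)p = 5 + (-11)p ⟹ p = 7/9.
Alice indifferent between U and V: q·(-7) + (1−q)·3 = q·1 + (1−q)·(-2) ⟹ 3 + (-10)q = (-2) + 3q ⟹ q = 5/13.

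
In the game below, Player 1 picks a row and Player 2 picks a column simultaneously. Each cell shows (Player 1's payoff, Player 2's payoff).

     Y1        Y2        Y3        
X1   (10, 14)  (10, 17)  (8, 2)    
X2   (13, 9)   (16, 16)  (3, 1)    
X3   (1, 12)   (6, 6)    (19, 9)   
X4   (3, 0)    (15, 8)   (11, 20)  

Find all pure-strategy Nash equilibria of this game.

(X2, Y2)

Check mutual best responses: a cell is a NE iff neither player can gain by unilaterally deviating.
Player 1's best responses — vs Y1: X2 (payoff 13); vs Y2: X2 (payoff 16); vs Y3: X3 (payoff 19).
Player 2's best responses — vs X1: Y2 (payoff 17); vs X2: Y2 (payoff 16); vs X3: Y1 (payoff 12); vs X4: Y3 (payoff 20).
The only mutual best response is (X2, Y2); neither player gains by switching there.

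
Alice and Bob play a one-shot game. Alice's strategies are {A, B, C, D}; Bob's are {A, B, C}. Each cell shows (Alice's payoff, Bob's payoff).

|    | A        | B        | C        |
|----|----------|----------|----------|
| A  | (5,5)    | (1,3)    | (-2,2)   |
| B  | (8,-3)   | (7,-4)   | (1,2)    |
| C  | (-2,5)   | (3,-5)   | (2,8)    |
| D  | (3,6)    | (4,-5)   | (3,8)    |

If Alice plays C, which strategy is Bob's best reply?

With Alice fixed at C, Bob's payoffs are: A → 5, B → -5, C → 8.
The maximum is 8, achieved by C.

C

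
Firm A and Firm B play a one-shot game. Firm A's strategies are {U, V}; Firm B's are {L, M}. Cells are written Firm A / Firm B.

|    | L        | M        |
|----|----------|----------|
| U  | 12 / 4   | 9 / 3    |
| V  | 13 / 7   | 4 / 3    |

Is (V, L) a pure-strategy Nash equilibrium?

Holding Firm B at L: Firm A gets 13 from V, versus 12 from U. No profitable deviation for Firm A.
Holding Firm A at V: Firm B gets 7 from L, versus 3 from M. No profitable deviation for Firm B either.

Yes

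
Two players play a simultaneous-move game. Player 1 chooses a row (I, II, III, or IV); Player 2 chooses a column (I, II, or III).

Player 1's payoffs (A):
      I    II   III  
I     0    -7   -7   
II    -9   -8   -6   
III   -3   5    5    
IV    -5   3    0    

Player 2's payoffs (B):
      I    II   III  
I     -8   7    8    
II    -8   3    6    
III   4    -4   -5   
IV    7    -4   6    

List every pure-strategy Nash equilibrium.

A profile is a Nash equilibrium when each player is best-responding to the other.
Player 1's best responses — vs I: I (payoff 0); vs II: III (payoff 5); vs III: III (payoff 5).
Player 2's best responses — vs I: III (payoff 8); vs II: III (payoff 6); vs III: I (payoff 4); vs IV: I (payoff 7).
No cell has both players best-responding. For instance, Player 1's best reply to II is III, but against III Player 2 prefers I over II.

None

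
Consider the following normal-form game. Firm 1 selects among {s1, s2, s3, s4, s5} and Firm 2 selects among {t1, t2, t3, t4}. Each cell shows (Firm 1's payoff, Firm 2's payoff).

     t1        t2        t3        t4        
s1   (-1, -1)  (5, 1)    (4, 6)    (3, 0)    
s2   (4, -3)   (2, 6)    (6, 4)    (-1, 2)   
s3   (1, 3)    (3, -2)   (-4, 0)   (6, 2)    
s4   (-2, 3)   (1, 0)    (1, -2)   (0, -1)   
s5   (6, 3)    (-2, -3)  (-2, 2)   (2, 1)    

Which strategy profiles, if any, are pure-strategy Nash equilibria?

(s5, t1)

Check mutual best responses: a cell is a NE iff neither player can gain by unilaterally deviating.
Firm 1's best responses — vs t1: s5 (payoff 6); vs t2: s1 (payoff 5); vs t3: s2 (payoff 6); vs t4: s3 (payoff 6).
Firm 2's best responses — vs s1: t3 (payoff 6); vs s2: t2 (payoff 6); vs s3: t1 (payoff 3); vs s4: t1 (payoff 3); vs s5: t1 (payoff 3).
The only mutual best response is (s5, t1); neither player gains by switching there.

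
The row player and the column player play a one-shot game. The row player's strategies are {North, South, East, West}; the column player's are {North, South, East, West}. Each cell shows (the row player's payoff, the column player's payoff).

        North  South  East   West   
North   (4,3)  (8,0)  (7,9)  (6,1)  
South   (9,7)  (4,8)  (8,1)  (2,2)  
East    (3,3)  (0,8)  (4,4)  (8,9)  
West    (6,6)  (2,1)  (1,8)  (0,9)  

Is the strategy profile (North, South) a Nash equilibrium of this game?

Holding the column player at South: the row player gets 8 from North, versus 4 from South, 0 from East, 2 from West. No profitable deviation for the row player.
Holding the row player at North: the column player gets 0 from South but could get 9 by switching to East. The column player has a profitable deviation.

No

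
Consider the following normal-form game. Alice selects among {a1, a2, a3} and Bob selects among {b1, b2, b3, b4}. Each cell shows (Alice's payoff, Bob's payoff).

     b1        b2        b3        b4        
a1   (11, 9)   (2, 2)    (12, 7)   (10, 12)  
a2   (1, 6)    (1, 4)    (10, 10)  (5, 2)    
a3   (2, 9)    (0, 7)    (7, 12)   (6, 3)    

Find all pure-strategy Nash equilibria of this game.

(a1, b4)

Find each player's best response to every opponent strategy; NE are the intersections.
Alice's best responses — vs b1: a1 (payoff 11); vs b2: a1 (payoff 2); vs b3: a1 (payoff 12); vs b4: a1 (payoff 10).
Bob's best responses — vs a1: b4 (payoff 12); vs a2: b3 (payoff 10); vs a3: b3 (payoff 12).
The only mutual best response is (a1, b4); neither player gains by switching there.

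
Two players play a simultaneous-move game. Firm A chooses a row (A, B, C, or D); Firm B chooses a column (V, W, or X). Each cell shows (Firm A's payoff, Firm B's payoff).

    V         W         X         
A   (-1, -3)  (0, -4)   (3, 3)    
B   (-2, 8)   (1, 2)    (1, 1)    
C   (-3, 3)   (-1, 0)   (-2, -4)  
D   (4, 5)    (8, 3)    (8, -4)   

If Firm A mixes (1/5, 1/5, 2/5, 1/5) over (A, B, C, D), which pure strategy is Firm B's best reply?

Firm B's best reply maximizes expected payoff against the mix.
V: (1/5)·(-3) + (1/5)·8 + (2/5)·3 + (1/5)·5 = 16/5
W: (1/5)·(-4) + (1/5)·2 + (2/5)·0 + (1/5)·3 = 1/5
X: (1/5)·3 + (1/5)·1 + (2/5)·(-4) + (1/5)·(-4) = -8/5
Highest expected payoff is 16/5, from V.

V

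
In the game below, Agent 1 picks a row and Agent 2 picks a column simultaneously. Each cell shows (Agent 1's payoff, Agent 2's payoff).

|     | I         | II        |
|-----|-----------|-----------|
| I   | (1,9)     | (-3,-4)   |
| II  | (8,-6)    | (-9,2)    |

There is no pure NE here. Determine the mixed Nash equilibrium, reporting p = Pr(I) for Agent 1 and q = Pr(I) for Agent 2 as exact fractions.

p = 8/21, q = 6/13

In a mixed NE each player is indifferent between their pure strategies, so the opponent's mix sets the indifference.
Agent 2 indifferent between I and II: p·9 + (1−p)·(-6) = p·(-4) + (1−p)·2 ⟹ (-6) + 15p = 2 + (-6)p ⟹ p = 8/21.
Agent 1 indifferent between I and II: q·1 + (1−q)·(-3) = q·8 + (1−q)·(-9) ⟹ (-3) + 4q = (-9) + 17q ⟹ q = 6/13.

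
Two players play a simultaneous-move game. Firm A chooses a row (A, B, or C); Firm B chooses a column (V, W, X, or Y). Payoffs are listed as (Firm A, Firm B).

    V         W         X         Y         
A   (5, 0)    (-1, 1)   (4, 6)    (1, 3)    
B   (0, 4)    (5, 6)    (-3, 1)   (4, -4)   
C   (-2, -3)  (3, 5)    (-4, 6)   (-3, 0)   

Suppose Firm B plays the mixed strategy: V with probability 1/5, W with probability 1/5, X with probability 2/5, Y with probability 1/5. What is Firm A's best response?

A

Firm A's best reply maximizes expected payoff against the mix.
A: (1/5)·5 + (1/5)·(-1) + (2/5)·4 + (1/5)·1 = 13/5
B: (1/5)·0 + (1/5)·5 + (2/5)·(-3) + (1/5)·4 = 3/5
C: (1/5)·(-2) + (1/5)·3 + (2/5)·(-4) + (1/5)·(-3) = -2
Highest expected payoff is 13/5, from A.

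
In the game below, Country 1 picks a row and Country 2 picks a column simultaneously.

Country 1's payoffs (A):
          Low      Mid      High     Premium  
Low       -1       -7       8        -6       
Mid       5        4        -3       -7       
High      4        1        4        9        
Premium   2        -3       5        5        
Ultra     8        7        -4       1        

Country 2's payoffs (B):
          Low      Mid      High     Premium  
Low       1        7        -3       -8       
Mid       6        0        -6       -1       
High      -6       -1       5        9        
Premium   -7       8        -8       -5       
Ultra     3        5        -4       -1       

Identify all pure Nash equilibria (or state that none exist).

(High, Premium) and (Ultra, Mid)

A profile is a Nash equilibrium when each player is best-responding to the other.
Country 1's best responses — vs Low: Ultra (payoff 8); vs Mid: Ultra (payoff 7); vs High: Low (payoff 8); vs Premium: High (payoff 9).
Country 2's best responses — vs Low: Mid (payoff 7); vs Mid: Low (payoff 6); vs High: Premium (payoff 9); vs Premium: Mid (payoff 8); vs Ultra: Mid (payoff 5).
Mutual best responses occur at (High, Premium) and (Ultra, Mid); at each, neither player gains by switching.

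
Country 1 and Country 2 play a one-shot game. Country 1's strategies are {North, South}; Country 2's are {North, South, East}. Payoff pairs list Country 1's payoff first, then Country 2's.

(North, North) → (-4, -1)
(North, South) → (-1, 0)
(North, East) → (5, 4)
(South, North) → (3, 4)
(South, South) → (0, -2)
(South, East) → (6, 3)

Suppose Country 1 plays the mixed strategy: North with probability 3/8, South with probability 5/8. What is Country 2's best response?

East

Country 2's best reply maximizes expected payoff against the mix.
North: (3/8)·(-1) + (5/8)·4 = 17/8
South: (3/8)·0 + (5/8)·(-2) = -5/4
East: (3/8)·4 + (5/8)·3 = 27/8
Highest expected payoff is 27/8, from East.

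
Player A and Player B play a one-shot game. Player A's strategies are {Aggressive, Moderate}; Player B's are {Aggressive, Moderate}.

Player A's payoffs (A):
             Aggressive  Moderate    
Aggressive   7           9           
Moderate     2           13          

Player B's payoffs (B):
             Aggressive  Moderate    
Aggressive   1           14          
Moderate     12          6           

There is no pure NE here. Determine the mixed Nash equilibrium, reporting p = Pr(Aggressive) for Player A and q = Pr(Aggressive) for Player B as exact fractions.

In a mixed NE each player is indifferent between their pure strategies, so the opponent's mix sets the indifference.
Player B indifferent between Aggressive and Moderate: p·1 + (1−p)·12 = p·14 + (1−p)·6 ⟹ 12 + (-11)p = 6 + 8p ⟹ p = 6/19.
Player A indifferent between Aggressive and Moderate: q·7 + (1−q)·9 = q·2 + (1−q)·13 ⟹ 9 + (-2)q = 13 + (-11)q ⟹ q = 4/9.

p = 6/19, q = 4/9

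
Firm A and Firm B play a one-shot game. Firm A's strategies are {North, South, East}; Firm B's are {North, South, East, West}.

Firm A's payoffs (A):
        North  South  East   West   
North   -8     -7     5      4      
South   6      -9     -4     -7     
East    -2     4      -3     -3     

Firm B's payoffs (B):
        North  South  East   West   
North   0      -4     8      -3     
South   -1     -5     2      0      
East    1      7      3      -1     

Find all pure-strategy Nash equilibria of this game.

(North, East) and (East, South)

Check mutual best responses: a cell is a NE iff neither player can gain by unilaterally deviating.
Firm A's best responses — vs North: South (payoff 6); vs South: East (payoff 4); vs East: North (payoff 5); vs West: North (payoff 4).
Firm B's best responses — vs North: East (payoff 8); vs South: East (payoff 2); vs East: South (payoff 7).
Mutual best responses occur at (North, East) and (East, South); at each, neither player gains by switching.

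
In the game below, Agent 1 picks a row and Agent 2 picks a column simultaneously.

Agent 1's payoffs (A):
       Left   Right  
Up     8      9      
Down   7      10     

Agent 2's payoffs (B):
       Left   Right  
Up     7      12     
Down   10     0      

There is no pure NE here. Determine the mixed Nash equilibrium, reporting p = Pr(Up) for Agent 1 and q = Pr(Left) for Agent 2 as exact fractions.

p = 2/3, q = 1/2

Each player's mixing probability is pinned down by making the *other* player indifferent.
Agent 2 indifferent between Left and Right: p·7 + (1−p)·10 = p·12 + (1−p)·0 ⟹ 10 + (-3)p = 0 + 12p ⟹ p = 2/3.
Agent 1 indifferent between Up and Down: q·8 + (1−q)·9 = q·7 + (1−q)·10 ⟹ 9 + (-1)q = 10 + (-3)q ⟹ q = 1/2.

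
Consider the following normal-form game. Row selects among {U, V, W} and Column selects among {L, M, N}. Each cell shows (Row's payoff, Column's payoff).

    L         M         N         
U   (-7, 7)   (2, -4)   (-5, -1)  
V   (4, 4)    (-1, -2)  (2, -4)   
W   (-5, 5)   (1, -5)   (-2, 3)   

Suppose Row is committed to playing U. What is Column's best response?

With Row fixed at U, Column's payoffs are: L → 7, M → -4, N → -1.
The maximum is 7, achieved by L.

L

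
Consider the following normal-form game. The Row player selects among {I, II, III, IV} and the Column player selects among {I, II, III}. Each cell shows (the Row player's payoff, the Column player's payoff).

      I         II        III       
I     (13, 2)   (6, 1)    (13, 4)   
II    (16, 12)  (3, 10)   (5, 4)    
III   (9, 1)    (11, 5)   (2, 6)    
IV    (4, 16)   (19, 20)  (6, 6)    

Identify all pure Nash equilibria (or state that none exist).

(I, III), (II, I), and (IV, II)

Find each player's best response to every opponent strategy; NE are the intersections.
The Row player's best responses — vs I: II (payoff 16); vs II: IV (payoff 19); vs III: I (payoff 13).
The Column player's best responses — vs I: III (payoff 4); vs II: I (payoff 12); vs III: III (payoff 6); vs IV: II (payoff 20).
Mutual best responses occur at (I, III), (II, I), and (IV, II); at each, neither player gains by switching.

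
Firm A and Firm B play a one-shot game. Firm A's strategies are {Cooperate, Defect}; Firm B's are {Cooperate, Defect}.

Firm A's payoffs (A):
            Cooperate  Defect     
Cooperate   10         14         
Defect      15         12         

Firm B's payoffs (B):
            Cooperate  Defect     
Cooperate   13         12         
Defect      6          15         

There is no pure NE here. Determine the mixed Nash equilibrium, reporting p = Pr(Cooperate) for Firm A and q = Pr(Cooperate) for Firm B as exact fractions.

In a mixed NE each player is indifferent between their pure strategies, so the opponent's mix sets the indifference.
Firm B indifferent between Cooperate and Defect: p·13 + (1−p)·6 = p·12 + (1−p)·15 ⟹ 6 + 7p = 15 + (-3)p ⟹ p = 9/10.
Firm A indifferent between Cooperate and Defect: q·10 + (1−q)·14 = q·15 + (1−q)·12 ⟹ 14 + (-4)q = 12 + 3q ⟹ q = 2/7.

p = 9/10, q = 2/7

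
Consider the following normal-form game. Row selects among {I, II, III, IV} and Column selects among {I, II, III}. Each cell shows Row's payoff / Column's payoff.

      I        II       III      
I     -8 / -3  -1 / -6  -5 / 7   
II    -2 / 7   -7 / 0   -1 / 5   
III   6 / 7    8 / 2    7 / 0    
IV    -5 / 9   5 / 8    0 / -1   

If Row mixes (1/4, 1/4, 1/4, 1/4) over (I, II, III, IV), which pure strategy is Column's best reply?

Column's best reply maximizes expected payoff against the mix.
I: (1/4)·(-3) + (1/4)·7 + (1/4)·7 + (1/4)·9 = 5
II: (1/4)·(-6) + (1/4)·0 + (1/4)·2 + (1/4)·8 = 1
III: (1/4)·7 + (1/4)·5 + (1/4)·0 + (1/4)·(-1) = 11/4
Highest expected payoff is 5, from I.

I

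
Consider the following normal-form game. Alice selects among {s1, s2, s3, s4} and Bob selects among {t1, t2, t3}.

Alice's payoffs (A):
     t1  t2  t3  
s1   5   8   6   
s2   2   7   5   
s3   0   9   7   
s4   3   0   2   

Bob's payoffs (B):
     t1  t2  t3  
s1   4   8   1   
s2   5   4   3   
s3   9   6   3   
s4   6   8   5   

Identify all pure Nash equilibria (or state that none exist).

None

Check mutual best responses: a cell is a NE iff neither player can gain by unilaterally deviating.
Alice's best responses — vs t1: s1 (payoff 5); vs t2: s3 (payoff 9); vs t3: s3 (payoff 7).
Bob's best responses — vs s1: t2 (payoff 8); vs s2: t1 (payoff 5); vs s3: t1 (payoff 9); vs s4: t2 (payoff 8).
No cell has both players best-responding. For instance, Alice's best reply to t2 is s3, but against s3 Bob prefers t1 over t2.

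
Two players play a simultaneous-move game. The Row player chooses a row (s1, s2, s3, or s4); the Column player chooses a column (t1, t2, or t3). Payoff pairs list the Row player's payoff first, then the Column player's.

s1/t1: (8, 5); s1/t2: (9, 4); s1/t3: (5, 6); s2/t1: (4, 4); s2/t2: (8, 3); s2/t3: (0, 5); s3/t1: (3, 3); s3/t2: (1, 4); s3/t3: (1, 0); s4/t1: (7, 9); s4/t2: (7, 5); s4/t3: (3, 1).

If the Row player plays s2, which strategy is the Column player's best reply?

t3

With the Row player fixed at s2, the Column player's payoffs are: t1 → 4, t2 → 3, t3 → 5.
The maximum is 5, achieved by t3.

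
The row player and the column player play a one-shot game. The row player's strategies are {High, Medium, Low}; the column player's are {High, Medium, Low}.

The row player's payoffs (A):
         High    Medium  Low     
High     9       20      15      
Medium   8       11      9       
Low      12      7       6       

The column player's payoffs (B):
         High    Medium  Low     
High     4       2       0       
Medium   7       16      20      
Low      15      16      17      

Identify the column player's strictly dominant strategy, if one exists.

A strategy is strictly dominant if it gives the column player a strictly higher payoff than every other strategy, against every choice by the opponent.
High is not dominant: against Medium, Medium gives 16 > 7.
Medium is not dominant: against High, High gives 4 > 2.
Low is not dominant: against High, High gives 4 > 0.
No single strategy is best against every opponent action.

No strictly dominant strategy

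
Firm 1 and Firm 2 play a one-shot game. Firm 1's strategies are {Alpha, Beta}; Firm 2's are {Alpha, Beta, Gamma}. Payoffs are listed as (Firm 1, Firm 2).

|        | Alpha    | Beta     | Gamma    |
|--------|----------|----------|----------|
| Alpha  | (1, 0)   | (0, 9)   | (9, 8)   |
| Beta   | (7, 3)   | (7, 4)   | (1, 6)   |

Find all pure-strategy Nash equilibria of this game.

A profile is a Nash equilibrium when each player is best-responding to the other.
Firm 1's best responses — vs Alpha: Beta (payoff 7); vs Beta: Beta (payoff 7); vs Gamma: Alpha (payoff 9).
Firm 2's best responses — vs Alpha: Beta (payoff 9); vs Beta: Gamma (payoff 6).
No cell has both players best-responding. For instance, Firm 1's best reply to Beta is Beta, but against Beta Firm 2 prefers Gamma over Beta.

No pure-strategy Nash equilibrium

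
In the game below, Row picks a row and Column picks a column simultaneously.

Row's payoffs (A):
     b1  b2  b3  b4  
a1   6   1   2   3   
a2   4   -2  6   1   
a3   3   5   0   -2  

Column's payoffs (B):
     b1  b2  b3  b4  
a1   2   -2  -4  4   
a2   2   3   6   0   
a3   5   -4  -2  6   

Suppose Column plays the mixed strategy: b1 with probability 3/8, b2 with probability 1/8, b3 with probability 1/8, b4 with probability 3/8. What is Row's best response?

a1

Row's best reply maximizes expected payoff against the mix.
a1: (3/8)·6 + (1/8)·1 + (1/8)·2 + (3/8)·3 = 15/4
a2: (3/8)·4 + (1/8)·(-2) + (1/8)·6 + (3/8)·1 = 19/8
a3: (3/8)·3 + (1/8)·5 + (1/8)·0 + (3/8)·(-2) = 1
Highest expected payoff is 15/4, from a1.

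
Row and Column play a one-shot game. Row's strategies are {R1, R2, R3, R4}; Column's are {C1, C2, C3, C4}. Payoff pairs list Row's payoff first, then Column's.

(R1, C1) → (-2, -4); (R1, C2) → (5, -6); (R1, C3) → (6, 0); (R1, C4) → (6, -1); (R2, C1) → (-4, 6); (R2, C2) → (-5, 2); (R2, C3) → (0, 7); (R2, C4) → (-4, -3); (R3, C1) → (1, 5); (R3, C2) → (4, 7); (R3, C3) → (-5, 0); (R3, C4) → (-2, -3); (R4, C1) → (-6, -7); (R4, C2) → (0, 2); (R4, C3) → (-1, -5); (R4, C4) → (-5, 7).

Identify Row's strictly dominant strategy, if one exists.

A strategy is strictly dominant if it gives Row a strictly higher payoff than every other strategy, against every choice by the opponent.
R1 is not dominant: against C1, R3 gives 1 > -2.
R2 is not dominant: against C1, R1 gives -2 > -4.
R3 is not dominant: against C2, R1 gives 5 > 4.
R4 is not dominant: against C1, R1 gives -2 > -6.
No single strategy is best against every opponent action.

None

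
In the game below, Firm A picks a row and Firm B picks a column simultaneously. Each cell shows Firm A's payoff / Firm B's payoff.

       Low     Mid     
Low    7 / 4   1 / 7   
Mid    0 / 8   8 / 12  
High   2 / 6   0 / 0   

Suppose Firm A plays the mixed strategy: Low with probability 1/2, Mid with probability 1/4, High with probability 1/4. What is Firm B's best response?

Mid

Compute Firm B's expected payoff from each pure strategy against the given mix.
Low: (1/2)·4 + (1/4)·8 + (1/4)·6 = 11/2
Mid: (1/2)·7 + (1/4)·12 + (1/4)·0 = 13/2
Highest expected payoff is 13/2, from Mid.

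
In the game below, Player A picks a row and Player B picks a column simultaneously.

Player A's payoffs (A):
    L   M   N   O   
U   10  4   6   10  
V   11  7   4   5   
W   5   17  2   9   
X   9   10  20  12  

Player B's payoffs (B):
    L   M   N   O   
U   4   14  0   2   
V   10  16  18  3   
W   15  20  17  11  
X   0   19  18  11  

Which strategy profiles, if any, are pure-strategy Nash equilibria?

(W, M)

A profile is a Nash equilibrium when each player is best-responding to the other.
Player A's best responses — vs L: V (payoff 11); vs M: W (payoff 17); vs N: X (payoff 20); vs O: X (payoff 12).
Player B's best responses — vs U: M (payoff 14); vs V: N (payoff 18); vs W: M (payoff 20); vs X: M (payoff 19).
The only mutual best response is (W, M); neither player gains by switching there.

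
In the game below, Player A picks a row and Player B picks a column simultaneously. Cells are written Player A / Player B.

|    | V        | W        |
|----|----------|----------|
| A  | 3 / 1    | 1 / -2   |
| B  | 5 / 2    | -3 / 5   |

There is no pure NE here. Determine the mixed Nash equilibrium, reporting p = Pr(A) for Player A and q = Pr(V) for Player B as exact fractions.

p = 1/2, q = 2/3

Each player's mixing probability is pinned down by making the *other* player indifferent.
Player B indifferent between V and W: p·1 + (1−p)·2 = p·(-2) + (1−p)·5 ⟹ 2 + (-1)p = 5 + (-7)p ⟹ p = 1/2.
Player A indifferent between A and B: q·3 + (1−q)·1 = q·5 + (1−q)·(-3) ⟹ 1 + 2q = (-3) + 8q ⟹ q = 2/3.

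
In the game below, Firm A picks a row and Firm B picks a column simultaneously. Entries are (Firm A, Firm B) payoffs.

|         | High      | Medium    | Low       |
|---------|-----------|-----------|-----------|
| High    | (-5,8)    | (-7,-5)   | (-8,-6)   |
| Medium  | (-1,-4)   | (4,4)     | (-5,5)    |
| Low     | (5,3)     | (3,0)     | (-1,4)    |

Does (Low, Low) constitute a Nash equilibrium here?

Holding Firm B at Low: Firm A gets -1 from Low, versus -8 from High, -5 from Medium. No profitable deviation for Firm A.
Holding Firm A at Low: Firm B gets 4 from Low, versus 3 from High, 0 from Medium. No profitable deviation for Firm B either.

Yes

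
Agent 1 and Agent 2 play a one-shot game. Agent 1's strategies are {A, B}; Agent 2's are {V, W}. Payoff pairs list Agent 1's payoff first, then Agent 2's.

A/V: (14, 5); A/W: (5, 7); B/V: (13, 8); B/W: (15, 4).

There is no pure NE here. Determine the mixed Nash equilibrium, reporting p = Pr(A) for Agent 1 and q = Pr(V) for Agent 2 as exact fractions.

In a mixed NE each player is indifferent between their pure strategies, so the opponent's mix sets the indifference.
Agent 2 indifferent between V and W: p·5 + (1−p)·8 = p·7 + (1−p)·4 ⟹ 8 + (-3)p = 4 + 3p ⟹ p = 2/3.
Agent 1 indifferent between A and B: q·14 + (1−q)·5 = q·13 + (1−q)·15 ⟹ 5 + 9q = 15 + (-2)q ⟹ q = 10/11.

p = 2/3, q = 10/11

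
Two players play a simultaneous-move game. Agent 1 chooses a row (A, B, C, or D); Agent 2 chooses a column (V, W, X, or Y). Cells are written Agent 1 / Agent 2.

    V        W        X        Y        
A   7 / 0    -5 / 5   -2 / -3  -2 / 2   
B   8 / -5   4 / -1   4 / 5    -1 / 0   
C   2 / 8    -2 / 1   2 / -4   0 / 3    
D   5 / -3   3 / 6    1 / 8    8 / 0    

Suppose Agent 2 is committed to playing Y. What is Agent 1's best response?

With Agent 2 fixed at Y, Agent 1's payoffs are: A → -2, B → -1, C → 0, D → 8.
The maximum is 8, achieved by D.

D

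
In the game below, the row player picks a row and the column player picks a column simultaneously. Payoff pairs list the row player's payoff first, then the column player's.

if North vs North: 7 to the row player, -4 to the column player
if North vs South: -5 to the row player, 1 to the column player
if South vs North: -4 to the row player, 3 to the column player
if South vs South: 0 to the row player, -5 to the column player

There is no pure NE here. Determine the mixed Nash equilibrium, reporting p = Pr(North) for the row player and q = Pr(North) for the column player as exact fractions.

p = 8/13, q = 5/16

Each player's mixing probability is pinned down by making the *other* player indifferent.
The column player indifferent between North and South: p·(-4) + (1−p)·3 = p·1 + (1−p)·(-5) ⟹ 3 + (-7)p = (-5) + 6p ⟹ p = 8/13.
The row player indifferent between North and South: q·7 + (1−q)·(-5) = q·(-4) + (1−q)·0 ⟹ (-5) + 12q = 0 + (-4)q ⟹ q = 5/16.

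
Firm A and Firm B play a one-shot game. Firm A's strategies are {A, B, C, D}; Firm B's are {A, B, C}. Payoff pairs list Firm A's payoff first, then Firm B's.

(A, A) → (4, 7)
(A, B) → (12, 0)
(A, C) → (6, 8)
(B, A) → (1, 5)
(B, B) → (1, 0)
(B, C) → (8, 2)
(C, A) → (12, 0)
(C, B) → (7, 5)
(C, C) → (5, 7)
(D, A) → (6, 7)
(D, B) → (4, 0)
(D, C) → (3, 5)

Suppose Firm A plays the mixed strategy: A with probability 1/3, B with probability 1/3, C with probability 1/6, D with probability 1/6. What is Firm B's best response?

C

Firm B's best reply maximizes expected payoff against the mix.
A: (1/3)·7 + (1/3)·5 + (1/6)·0 + (1/6)·7 = 31/6
B: (1/3)·0 + (1/3)·0 + (1/6)·5 + (1/6)·0 = 5/6
C: (1/3)·8 + (1/3)·2 + (1/6)·7 + (1/6)·5 = 16/3
Highest expected payoff is 16/3, from C.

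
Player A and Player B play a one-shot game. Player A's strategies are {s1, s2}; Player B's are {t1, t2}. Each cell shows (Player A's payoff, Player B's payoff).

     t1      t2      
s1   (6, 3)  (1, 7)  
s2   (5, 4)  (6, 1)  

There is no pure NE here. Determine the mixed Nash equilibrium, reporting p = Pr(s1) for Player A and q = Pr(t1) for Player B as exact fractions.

In a mixed NE each player is indifferent between their pure strategies, so the opponent's mix sets the indifference.
Player B indifferent between t1 and t2: p·3 + (1−p)·4 = p·7 + (1−p)·1 ⟹ 4 + (-1)p = 1 + 6p ⟹ p = 3/7.
Player A indifferent between s1 and s2: q·6 + (1−q)·1 = q·5 + (1−q)·6 ⟹ 1 + 5q = 6 + (-1)q ⟹ q = 5/6.

p = 3/7, q = 5/6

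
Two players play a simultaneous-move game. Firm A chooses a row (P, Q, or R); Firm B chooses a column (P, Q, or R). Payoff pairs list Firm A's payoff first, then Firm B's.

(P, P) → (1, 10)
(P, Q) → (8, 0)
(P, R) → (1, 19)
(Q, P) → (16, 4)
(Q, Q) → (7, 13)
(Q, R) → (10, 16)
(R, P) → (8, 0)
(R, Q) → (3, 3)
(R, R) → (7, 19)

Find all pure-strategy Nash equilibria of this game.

A profile is a Nash equilibrium when each player is best-responding to the other.
Firm A's best responses — vs P: Q (payoff 16); vs Q: P (payoff 8); vs R: Q (payoff 10).
Firm B's best responses — vs P: R (payoff 19); vs Q: R (payoff 16); vs R: R (payoff 19).
The only mutual best response is (Q, R); neither player gains by switching there.

(Q, R)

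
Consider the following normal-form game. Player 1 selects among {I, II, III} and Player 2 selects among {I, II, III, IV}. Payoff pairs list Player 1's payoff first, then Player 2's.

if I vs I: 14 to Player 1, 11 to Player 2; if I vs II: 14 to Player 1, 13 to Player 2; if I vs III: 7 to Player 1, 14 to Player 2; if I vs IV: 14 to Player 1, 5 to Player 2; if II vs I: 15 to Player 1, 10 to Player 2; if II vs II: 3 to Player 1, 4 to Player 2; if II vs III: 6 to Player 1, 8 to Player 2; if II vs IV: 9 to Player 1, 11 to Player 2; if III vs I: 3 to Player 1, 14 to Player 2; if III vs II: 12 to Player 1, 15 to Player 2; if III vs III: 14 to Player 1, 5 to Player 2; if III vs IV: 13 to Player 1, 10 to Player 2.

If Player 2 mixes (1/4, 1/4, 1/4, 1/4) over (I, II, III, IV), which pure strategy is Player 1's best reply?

Player 1's best reply maximizes expected payoff against the mix.
I: (1/4)·14 + (1/4)·14 + (1/4)·7 + (1/4)·14 = 49/4
II: (1/4)·15 + (1/4)·3 + (1/4)·6 + (1/4)·9 = 33/4
III: (1/4)·3 + (1/4)·12 + (1/4)·14 + (1/4)·13 = 21/2
Highest expected payoff is 49/4, from I.

I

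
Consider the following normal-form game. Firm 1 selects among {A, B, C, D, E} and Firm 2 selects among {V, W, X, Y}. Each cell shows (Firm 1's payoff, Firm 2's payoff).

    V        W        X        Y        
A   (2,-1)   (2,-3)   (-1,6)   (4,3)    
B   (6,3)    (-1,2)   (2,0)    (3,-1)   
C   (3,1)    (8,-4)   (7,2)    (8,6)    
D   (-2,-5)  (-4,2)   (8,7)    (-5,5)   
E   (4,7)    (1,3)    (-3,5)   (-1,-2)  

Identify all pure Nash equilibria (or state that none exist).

(B, V), (C, Y), and (D, X)

A profile is a Nash equilibrium when each player is best-responding to the other.
Firm 1's best responses — vs V: B (payoff 6); vs W: C (payoff 8); vs X: D (payoff 8); vs Y: C (payoff 8).
Firm 2's best responses — vs A: X (payoff 6); vs B: V (payoff 3); vs C: Y (payoff 6); vs D: X (payoff 7); vs E: V (payoff 7).
Mutual best responses occur at (B, V), (C, Y), and (D, X); at each, neither player gains by switching.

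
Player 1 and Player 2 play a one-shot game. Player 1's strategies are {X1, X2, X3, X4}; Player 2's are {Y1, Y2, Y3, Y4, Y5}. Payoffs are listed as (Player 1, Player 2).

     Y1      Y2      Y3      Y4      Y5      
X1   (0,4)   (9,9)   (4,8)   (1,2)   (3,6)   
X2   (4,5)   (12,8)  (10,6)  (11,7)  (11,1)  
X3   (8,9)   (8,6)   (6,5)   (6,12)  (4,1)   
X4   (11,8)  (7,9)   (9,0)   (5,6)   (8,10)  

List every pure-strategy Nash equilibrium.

Check mutual best responses: a cell is a NE iff neither player can gain by unilaterally deviating.
Player 1's best responses — vs Y1: X4 (payoff 11); vs Y2: X2 (payoff 12); vs Y3: X2 (payoff 10); vs Y4: X2 (payoff 11); vs Y5: X2 (payoff 11).
Player 2's best responses — vs X1: Y2 (payoff 9); vs X2: Y2 (payoff 8); vs X3: Y4 (payoff 12); vs X4: Y5 (payoff 10).
The only mutual best response is (X2, Y2); neither player gains by switching there.

(X2, Y2)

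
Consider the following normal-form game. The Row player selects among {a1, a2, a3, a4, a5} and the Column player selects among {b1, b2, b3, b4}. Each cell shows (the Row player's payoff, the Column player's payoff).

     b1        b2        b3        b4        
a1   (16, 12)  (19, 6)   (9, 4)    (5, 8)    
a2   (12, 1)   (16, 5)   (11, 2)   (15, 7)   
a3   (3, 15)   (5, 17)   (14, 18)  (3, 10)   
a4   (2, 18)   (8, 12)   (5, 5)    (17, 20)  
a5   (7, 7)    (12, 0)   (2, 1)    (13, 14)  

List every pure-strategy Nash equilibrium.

A profile is a Nash equilibrium when each player is best-responding to the other.
The Row player's best responses — vs b1: a1 (payoff 16); vs b2: a1 (payoff 19); vs b3: a3 (payoff 14); vs b4: a4 (payoff 17).
The Column player's best responses — vs a1: b1 (payoff 12); vs a2: b4 (payoff 7); vs a3: b3 (payoff 18); vs a4: b4 (payoff 20); vs a5: b4 (payoff 14).
Mutual best responses occur at (a1, b1), (a3, b3), and (a4, b4); at each, neither player gains by switching.

(a1, b1), (a3, b3), and (a4, b4)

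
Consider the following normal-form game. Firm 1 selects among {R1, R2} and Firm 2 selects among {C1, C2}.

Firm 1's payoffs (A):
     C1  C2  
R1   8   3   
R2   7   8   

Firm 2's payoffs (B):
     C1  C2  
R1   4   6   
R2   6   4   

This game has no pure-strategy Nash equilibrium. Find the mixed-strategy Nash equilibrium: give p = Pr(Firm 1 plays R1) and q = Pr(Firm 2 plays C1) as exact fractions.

Each player's mixing probability is pinned down by making the *other* player indifferent.
Firm 2 indifferent between C1 and C2: p·4 + (1−p)·6 = p·6 + (1−p)·4 ⟹ 6 + (-2)p = 4 + 2p ⟹ p = 1/2.
Firm 1 indifferent between R1 and R2: q·8 + (1−q)·3 = q·7 + (1−q)·8 ⟹ 3 + 5q = 8 + (-1)q ⟹ q = 5/6.

p = 1/2, q = 5/6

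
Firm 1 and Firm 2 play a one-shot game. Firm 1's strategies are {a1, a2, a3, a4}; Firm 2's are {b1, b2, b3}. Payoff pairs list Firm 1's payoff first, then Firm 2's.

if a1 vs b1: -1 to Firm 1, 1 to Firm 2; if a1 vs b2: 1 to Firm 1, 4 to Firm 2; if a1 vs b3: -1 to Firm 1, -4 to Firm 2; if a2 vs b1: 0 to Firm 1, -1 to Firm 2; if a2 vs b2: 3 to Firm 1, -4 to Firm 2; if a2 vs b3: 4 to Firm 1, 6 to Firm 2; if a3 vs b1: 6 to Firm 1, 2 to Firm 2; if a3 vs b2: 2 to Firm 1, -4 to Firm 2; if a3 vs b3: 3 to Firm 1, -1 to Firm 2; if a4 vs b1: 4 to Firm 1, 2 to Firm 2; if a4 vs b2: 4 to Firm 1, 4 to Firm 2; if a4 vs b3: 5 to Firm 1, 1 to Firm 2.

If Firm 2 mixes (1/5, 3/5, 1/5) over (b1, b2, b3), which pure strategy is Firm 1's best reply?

Firm 1's best reply maximizes expected payoff against the mix.
a1: (1/5)·(-1) + (3/5)·1 + (1/5)·(-1) = 1/5
a2: (1/5)·0 + (3/5)·3 + (1/5)·4 = 13/5
a3: (1/5)·6 + (3/5)·2 + (1/5)·3 = 3
a4: (1/5)·4 + (3/5)·4 + (1/5)·5 = 21/5
Highest expected payoff is 21/5, from a4.

a4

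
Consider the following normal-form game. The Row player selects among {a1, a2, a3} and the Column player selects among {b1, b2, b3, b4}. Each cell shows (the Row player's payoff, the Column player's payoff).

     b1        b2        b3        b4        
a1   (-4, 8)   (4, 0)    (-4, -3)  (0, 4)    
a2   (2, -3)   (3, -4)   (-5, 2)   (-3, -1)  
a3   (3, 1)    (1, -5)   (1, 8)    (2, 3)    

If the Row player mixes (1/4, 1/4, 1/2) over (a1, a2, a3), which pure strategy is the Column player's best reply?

b3

Compute the Column player's expected payoff from each pure strategy against the given mix.
b1: (1/4)·8 + (1/4)·(-3) + (1/2)·1 = 7/4
b2: (1/4)·0 + (1/4)·(-4) + (1/2)·(-5) = -7/2
b3: (1/4)·(-3) + (1/4)·2 + (1/2)·8 = 15/4
b4: (1/4)·4 + (1/4)·(-1) + (1/2)·3 = 9/4
Highest expected payoff is 15/4, from b3.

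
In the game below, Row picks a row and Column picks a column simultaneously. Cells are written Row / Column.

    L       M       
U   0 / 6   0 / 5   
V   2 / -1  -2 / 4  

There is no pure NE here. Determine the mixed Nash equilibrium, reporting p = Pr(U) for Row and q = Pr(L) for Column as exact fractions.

Each player's mixing probability is pinned down by making the *other* player indifferent.
Column indifferent between L and M: p·6 + (1−p)·(-1) = p·5 + (1−p)·4 ⟹ (-1) + 7p = 4 + 1p ⟹ p = 5/6.
Row indifferent between U and V: q·0 + (1−q)·0 = q·2 + (1−q)·(-2) ⟹ 0 + 0q = (-2) + 4q ⟹ q = 1/2.

p = 5/6, q = 1/2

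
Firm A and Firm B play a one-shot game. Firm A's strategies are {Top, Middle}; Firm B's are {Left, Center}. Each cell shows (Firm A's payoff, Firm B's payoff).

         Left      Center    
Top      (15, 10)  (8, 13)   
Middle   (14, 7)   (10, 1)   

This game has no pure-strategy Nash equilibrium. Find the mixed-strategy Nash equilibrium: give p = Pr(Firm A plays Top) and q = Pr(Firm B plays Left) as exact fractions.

In a mixed NE each player is indifferent between their pure strategies, so the opponent's mix sets the indifference.
Firm B indifferent between Left and Center: p·10 + (1−p)·7 = p·13 + (1−p)·1 ⟹ 7 + 3p = 1 + 12p ⟹ p = 2/3.
Firm A indifferent between Top and Middle: q·15 + (1−q)·8 = q·14 + (1−q)·10 ⟹ 8 + 7q = 10 + 4q ⟹ q = 2/3.

p = 2/3, q = 2/3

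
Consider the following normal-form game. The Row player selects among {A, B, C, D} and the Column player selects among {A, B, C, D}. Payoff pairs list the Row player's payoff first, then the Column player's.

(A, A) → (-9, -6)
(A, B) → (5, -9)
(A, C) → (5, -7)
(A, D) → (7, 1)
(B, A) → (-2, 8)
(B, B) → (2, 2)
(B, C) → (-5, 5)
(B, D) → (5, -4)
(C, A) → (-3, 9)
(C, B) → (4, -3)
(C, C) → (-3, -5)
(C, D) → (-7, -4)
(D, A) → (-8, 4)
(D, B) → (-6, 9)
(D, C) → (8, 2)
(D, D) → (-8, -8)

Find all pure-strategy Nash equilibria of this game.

(A, D) and (B, A)

Find each player's best response to every opponent strategy; NE are the intersections.
The Row player's best responses — vs A: B (payoff -2); vs B: A (payoff 5); vs C: D (payoff 8); vs D: A (payoff 7).
The Column player's best responses — vs A: D (payoff 1); vs B: A (payoff 8); vs C: A (payoff 9); vs D: B (payoff 9).
Mutual best responses occur at (A, D) and (B, A); at each, neither player gains by switching.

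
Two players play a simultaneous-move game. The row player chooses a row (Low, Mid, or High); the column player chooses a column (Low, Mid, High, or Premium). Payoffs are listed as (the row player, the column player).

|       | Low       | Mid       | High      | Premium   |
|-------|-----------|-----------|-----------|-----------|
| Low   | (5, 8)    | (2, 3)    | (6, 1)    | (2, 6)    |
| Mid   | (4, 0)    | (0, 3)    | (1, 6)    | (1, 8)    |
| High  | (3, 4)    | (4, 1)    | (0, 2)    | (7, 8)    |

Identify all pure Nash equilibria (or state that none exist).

(Low, Low) and (High, Premium)

A profile is a Nash equilibrium when each player is best-responding to the other.
The row player's best responses — vs Low: Low (payoff 5); vs Mid: High (payoff 4); vs High: Low (payoff 6); vs Premium: High (payoff 7).
The column player's best responses — vs Low: Low (payoff 8); vs Mid: Premium (payoff 8); vs High: Premium (payoff 8).
Mutual best responses occur at (Low, Low) and (High, Premium); at each, neither player gains by switching.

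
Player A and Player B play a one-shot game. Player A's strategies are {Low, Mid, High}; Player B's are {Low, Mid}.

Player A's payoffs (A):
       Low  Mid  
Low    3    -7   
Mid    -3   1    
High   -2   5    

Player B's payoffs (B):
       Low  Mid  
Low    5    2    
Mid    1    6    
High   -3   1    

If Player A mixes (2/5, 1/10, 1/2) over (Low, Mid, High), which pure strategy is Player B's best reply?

Player B's best reply maximizes expected payoff against the mix.
Low: (2/5)·5 + (1/10)·1 + (1/2)·(-3) = 3/5
Mid: (2/5)·2 + (1/10)·6 + (1/2)·1 = 19/10
Highest expected payoff is 19/10, from Mid.

Mid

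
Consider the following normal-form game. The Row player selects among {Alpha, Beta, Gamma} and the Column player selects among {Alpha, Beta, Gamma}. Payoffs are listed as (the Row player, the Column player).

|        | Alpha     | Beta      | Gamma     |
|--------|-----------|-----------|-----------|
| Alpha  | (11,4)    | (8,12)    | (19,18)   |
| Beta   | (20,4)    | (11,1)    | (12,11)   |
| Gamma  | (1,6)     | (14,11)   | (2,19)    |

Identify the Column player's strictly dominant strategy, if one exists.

Gamma

A strategy is strictly dominant if it gives the Column player a strictly higher payoff than every other strategy, against every choice by the opponent.
Gamma strictly dominates: vs Alpha: 18 > each of {4, 12}; vs Beta: 11 > each of {4, 1}; vs Gamma: 19 > each of {6, 11}.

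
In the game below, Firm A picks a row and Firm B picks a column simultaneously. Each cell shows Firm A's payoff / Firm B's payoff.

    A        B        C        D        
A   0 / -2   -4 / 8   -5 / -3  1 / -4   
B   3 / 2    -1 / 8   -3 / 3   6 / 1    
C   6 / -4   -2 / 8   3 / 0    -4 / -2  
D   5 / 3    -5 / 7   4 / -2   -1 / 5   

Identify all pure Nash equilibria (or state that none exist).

(B, B)

A profile is a Nash equilibrium when each player is best-responding to the other.
Firm A's best responses — vs A: C (payoff 6); vs B: B (payoff -1); vs C: D (payoff 4); vs D: B (payoff 6).
Firm B's best responses — vs A: B (payoff 8); vs B: B (payoff 8); vs C: B (payoff 8); vs D: B (payoff 7).
The only mutual best response is (B, B); neither player gains by switching there.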